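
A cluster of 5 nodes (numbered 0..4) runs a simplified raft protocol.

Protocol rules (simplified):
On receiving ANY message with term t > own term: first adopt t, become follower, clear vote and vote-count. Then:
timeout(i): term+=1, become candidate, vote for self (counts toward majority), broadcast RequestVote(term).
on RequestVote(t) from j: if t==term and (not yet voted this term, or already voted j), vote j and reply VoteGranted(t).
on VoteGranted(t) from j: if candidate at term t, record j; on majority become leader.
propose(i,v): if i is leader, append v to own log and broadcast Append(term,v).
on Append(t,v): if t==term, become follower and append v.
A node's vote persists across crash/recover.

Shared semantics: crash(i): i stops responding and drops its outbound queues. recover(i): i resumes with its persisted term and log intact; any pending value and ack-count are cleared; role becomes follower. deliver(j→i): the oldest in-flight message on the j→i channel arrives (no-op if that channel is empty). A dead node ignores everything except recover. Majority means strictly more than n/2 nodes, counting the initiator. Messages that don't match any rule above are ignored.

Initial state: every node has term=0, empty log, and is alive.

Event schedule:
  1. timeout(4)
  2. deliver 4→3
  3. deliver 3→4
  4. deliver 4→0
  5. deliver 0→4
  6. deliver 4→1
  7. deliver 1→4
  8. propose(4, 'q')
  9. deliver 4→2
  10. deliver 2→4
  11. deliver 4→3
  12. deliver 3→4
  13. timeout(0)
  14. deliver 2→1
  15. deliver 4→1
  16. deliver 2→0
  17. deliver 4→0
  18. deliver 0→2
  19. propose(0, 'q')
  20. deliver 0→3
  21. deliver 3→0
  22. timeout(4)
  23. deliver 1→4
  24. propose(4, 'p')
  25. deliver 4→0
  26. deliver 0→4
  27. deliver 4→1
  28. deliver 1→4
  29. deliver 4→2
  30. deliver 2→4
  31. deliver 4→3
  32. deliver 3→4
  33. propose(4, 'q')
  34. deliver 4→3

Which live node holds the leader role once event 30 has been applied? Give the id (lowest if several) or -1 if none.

-1

step 1 timeout(4): 4={cand,t=1,log=-}
step 2 deliver 4→3: 3={foll,t=1,log=-}
step 3 deliver 3→4: —
step 4 deliver 4→0: 0={foll,t=1,log=-}
step 5 deliver 0→4: 4={lead,t=1,log=-}
step 6 deliver 4→1: 1={foll,t=1,log=-}
step 7 deliver 1→4: —
step 8 propose(4,'q'): 4={lead,t=1,log=q}
step 9 deliver 4→2: 2={foll,t=1,log=-}
step 10 deliver 2→4: —
step 11 deliver 4→3: 3={foll,t=1,log=q}
step 12 deliver 3→4: —
step 13 timeout(0): 0={cand,t=2,log=-}
step 14 deliver 2→1: —
step 15 deliver 4→1: 1={foll,t=1,log=q}
step 16 deliver 2→0: —
step 17 deliver 4→0: —
step 18 deliver 0→2: 2={foll,t=2,log=-}
step 19 propose(0,'q'): —
step 20 deliver 0→3: 3={foll,t=2,log=q}
step 21 deliver 3→0: —
step 22 timeout(4): 4={cand,t=2,log=q}
step 23 deliver 1→4: —
step 24 propose(4,'p'): —
step 25 deliver 4→0: —
step 26 deliver 0→4: —
step 27 deliver 4→1: 1={foll,t=2,log=q}
step 28 deliver 1→4: —
step 29 deliver 4→2: —
step 30 deliver 2→4: —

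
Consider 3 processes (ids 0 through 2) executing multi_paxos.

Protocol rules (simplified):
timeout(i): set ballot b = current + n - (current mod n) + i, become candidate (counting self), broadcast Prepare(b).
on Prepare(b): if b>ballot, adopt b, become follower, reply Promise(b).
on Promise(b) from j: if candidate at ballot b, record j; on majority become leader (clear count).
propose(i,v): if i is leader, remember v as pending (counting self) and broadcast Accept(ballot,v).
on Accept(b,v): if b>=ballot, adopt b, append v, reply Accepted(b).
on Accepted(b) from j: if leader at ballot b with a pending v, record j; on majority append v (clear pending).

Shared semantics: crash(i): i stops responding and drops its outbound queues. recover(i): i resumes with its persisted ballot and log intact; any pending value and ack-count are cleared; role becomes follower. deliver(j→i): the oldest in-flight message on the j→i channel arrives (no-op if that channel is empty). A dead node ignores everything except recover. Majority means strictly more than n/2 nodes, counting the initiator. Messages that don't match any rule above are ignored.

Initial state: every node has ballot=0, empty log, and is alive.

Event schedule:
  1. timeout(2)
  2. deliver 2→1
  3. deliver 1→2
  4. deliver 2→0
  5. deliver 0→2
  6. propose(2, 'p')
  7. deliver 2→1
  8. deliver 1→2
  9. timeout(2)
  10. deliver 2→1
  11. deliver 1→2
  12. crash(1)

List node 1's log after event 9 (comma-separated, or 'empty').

p

1. timeout(2):  <2:cand b5 ->
2. deliver 2→1:  <1:foll b5 ->
3. deliver 1→2:  <2:lead b5 ->
4. deliver 2→0:  <0:foll b5 ->
5. deliver 0→2:  nop
6. propose(2,'p'):  nop
7. deliver 2→1:  <1:foll b5 p>
8. deliver 1→2:  <2:lead b5 p>
9. timeout(2):  <2:cand b8 p>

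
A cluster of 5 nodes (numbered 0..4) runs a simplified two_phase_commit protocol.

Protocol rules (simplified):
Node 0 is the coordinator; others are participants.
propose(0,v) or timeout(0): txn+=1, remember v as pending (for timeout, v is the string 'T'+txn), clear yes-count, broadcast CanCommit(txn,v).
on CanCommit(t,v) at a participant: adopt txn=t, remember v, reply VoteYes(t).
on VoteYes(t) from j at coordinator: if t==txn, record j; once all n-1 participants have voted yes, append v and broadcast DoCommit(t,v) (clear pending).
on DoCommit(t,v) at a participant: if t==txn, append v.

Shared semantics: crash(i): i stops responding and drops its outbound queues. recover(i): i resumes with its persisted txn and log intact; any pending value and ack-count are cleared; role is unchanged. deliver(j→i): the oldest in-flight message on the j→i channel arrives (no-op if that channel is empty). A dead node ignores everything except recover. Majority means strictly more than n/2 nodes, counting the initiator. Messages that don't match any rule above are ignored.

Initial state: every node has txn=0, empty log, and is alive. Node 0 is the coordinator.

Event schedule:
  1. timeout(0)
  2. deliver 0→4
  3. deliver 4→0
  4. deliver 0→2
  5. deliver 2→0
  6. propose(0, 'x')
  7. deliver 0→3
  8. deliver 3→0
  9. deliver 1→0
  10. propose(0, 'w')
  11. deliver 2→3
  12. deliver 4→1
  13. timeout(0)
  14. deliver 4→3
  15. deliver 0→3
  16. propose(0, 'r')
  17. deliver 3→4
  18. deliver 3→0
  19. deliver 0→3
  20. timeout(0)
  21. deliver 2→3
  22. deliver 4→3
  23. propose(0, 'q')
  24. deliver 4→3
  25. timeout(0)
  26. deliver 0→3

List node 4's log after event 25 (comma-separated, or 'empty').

after 1 — timeout(0): n0:coor/t1/[-]
after 2 — deliver 0→4: n4:part/t1/[-]
after 3 — deliver 4→0: ·
after 4 — deliver 0→2: n2:part/t1/[-]
after 5 — deliver 2→0: ·
after 6 — propose(0,'x'): n0:coor/t2/[-]
after 7 — deliver 0→3: n3:part/t1/[-]
after 8 — deliver 3→0: ·
after 9 — deliver 1→0: ·
after 10 — propose(0,'w'): n0:coor/t3/[-]
after 11 — deliver 2→3: ·
after 12 — deliver 4→1: ·
after 13 — timeout(0): n0:coor/t4/[-]
after 14 — deliver 4→3: ·
after 15 — deliver 0→3: n3:part/t2/[-]
after 16 — propose(0,'r'): n0:coor/t5/[-]
after 17 — deliver 3→4: ·
after 18 — deliver 3→0: ·
after 19 — deliver 0→3: n3:part/t3/[-]
after 20 — timeout(0): n0:coor/t6/[-]
after 21 — deliver 2→3: ·
after 22 — deliver 4→3: ·
after 23 — propose(0,'q'): n0:coor/t7/[-]
after 24 — deliver 4→3: ·
after 25 — timeout(0): n0:coor/t8/[-]

empty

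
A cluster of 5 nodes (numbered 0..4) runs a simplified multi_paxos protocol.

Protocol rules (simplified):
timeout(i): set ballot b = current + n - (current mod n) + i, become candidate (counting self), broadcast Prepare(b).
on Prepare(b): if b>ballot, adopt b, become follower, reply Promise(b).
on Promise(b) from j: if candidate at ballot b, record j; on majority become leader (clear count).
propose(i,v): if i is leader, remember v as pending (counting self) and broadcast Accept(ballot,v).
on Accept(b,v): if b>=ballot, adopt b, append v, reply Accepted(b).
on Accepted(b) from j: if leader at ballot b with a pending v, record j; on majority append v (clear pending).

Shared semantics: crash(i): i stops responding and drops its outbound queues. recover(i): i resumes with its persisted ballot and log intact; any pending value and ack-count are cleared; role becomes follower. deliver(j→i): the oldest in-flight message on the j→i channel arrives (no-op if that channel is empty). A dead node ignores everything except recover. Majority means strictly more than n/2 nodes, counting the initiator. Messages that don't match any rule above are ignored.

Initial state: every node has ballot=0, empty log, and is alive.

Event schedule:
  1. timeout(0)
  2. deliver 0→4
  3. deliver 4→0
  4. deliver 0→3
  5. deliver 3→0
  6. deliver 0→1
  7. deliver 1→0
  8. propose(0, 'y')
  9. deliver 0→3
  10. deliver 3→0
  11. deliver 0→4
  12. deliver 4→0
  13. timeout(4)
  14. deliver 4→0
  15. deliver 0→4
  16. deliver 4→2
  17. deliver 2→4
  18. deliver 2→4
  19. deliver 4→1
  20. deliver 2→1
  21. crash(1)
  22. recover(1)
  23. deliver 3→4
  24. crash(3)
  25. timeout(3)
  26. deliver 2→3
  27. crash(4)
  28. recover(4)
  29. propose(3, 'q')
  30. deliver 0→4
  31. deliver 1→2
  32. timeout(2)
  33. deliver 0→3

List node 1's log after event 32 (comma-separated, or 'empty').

step 1 timeout(0): 0={cand,b=5,log=-}
step 2 deliver 0→4: 4={foll,b=5,log=-}
step 3 deliver 4→0: —
step 4 deliver 0→3: 3={foll,b=5,log=-}
step 5 deliver 3→0: 0={lead,b=5,log=-}
step 6 deliver 0→1: 1={foll,b=5,log=-}
step 7 deliver 1→0: —
step 8 propose(0,'y'): —
step 9 deliver 0→3: 3={foll,b=5,log=y}
step 10 deliver 3→0: —
step 11 deliver 0→4: 4={foll,b=5,log=y}
step 12 deliver 4→0: 0={lead,b=5,log=y}
step 13 timeout(4): 4={cand,b=14,log=y}
step 14 deliver 4→0: 0={foll,b=14,log=y}
step 15 deliver 0→4: —
step 16 deliver 4→2: 2={foll,b=14,log=-}
step 17 deliver 2→4: 4={lead,b=14,log=y}
step 18 deliver 2→4: —
step 19 deliver 4→1: 1={foll,b=14,log=-}
step 20 deliver 2→1: —
step 21 crash(1): 1={✗foll,b=14,log=-}
step 22 recover(1): 1={foll,b=14,log=-}
step 23 deliver 3→4: —
step 24 crash(3): 3={✗foll,b=5,log=y}
step 25 timeout(3): —
step 26 deliver 2→3: —
step 27 crash(4): 4={✗lead,b=14,log=y}
step 28 recover(4): 4={foll,b=14,log=y}
step 29 propose(3,'q'): —
step 30 deliver 0→4: —
step 31 deliver 1→2: —
step 32 timeout(2): 2={cand,b=17,log=-}

empty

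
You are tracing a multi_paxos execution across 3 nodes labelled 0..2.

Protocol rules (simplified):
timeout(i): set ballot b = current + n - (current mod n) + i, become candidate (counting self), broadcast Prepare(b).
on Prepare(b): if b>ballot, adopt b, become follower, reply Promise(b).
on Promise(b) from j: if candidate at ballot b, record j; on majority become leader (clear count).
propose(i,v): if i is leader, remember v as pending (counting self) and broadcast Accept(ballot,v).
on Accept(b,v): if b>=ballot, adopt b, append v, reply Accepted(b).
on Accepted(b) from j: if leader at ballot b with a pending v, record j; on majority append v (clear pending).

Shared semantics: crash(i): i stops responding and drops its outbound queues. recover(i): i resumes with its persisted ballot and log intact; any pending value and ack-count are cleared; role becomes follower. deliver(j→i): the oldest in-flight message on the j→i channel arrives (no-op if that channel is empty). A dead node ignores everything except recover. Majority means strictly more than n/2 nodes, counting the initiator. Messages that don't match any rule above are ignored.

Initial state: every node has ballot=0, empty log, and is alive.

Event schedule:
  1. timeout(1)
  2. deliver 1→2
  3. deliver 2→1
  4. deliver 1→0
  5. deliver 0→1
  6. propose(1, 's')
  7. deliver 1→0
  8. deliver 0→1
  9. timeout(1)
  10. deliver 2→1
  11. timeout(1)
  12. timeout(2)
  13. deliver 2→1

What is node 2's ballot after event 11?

4

1. timeout(1):  <1:cand b4 ->
2. deliver 1→2:  <2:foll b4 ->
3. deliver 2→1:  <1:lead b4 ->
4. deliver 1→0:  <0:foll b4 ->
5. deliver 0→1:  nop
6. propose(1,'s'):  nop
7. deliver 1→0:  <0:foll b4 s>
8. deliver 0→1:  <1:lead b4 s>
9. timeout(1):  <1:cand b7 s>
10. deliver 2→1:  nop
11. timeout(1):  <1:cand b10 s>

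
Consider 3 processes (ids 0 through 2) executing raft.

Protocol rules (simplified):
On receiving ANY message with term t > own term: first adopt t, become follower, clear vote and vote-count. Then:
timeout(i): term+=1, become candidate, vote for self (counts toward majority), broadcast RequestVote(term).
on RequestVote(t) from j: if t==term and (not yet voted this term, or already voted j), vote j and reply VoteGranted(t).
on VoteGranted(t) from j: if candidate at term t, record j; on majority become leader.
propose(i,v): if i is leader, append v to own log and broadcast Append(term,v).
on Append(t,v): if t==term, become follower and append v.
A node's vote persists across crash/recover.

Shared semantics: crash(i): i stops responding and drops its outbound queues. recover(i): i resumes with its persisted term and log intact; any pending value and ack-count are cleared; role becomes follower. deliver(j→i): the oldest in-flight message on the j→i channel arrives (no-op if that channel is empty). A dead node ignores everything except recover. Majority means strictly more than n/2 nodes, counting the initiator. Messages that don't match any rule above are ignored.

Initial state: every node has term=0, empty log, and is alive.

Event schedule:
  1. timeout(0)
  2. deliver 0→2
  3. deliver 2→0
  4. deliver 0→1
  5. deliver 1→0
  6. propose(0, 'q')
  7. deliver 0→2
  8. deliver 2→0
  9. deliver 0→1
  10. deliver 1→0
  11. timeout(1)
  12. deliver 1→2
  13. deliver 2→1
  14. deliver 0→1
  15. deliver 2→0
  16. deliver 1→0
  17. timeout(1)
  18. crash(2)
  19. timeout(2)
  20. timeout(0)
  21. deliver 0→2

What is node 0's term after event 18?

[1] timeout(0) → N0(cand t1 [-])
[2] deliver 0→2 → N2(foll t1 [-])
[3] deliver 2→0 → N0(lead t1 [-])
[4] deliver 0→1 → N1(foll t1 [-])
[5] deliver 1→0 → ∅
[6] propose(0,'q') → N0(lead t1 [q])
[7] deliver 0→2 → N2(foll t1 [q])
[8] deliver 2→0 → ∅
[9] deliver 0→1 → N1(foll t1 [q])
[10] deliver 1→0 → ∅
[11] timeout(1) → N1(cand t2 [q])
[12] deliver 1→2 → N2(foll t2 [q])
[13] deliver 2→1 → N1(lead t2 [q])
[14] deliver 0→1 → ∅
[15] deliver 2→0 → ∅
[16] deliver 1→0 → N0(foll t2 [q])
[17] timeout(1) → N1(cand t3 [q])
[18] crash(2) → N2(✗foll t2 [q])

2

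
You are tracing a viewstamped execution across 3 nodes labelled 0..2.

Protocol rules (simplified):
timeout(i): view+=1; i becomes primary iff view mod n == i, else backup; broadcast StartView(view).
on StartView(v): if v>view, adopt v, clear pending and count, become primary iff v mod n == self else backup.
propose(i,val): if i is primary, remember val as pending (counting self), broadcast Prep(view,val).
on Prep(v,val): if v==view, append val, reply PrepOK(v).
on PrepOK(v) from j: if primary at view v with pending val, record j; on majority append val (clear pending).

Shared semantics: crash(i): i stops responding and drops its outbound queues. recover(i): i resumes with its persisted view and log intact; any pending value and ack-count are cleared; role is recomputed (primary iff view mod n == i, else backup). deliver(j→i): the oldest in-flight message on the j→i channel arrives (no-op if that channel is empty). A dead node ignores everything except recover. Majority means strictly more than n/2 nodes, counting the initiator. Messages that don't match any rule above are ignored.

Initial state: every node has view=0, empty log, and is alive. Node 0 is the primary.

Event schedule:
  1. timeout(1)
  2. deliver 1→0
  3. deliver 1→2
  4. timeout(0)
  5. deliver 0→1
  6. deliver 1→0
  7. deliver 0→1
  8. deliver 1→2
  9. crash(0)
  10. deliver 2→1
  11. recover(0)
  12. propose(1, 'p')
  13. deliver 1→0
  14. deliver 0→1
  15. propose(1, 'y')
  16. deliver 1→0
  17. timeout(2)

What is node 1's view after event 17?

1. timeout(1):  <1:prim v1 ->
2. deliver 1→0:  <0:back v1 ->
3. deliver 1→2:  <2:back v1 ->
4. timeout(0):  <0:back v2 ->
5. deliver 0→1:  <1:back v2 ->
6. deliver 1→0:  nop
7. deliver 0→1:  nop
8. deliver 1→2:  nop
9. crash(0):  <0:✗back v2 ->
10. deliver 2→1:  nop
11. recover(0):  <0:back v2 ->
12. propose(1,'p'):  nop
13. deliver 1→0:  nop
14. deliver 0→1:  nop
15. propose(1,'y'):  nop
16. deliver 1→0:  nop
17. timeout(2):  <2:prim v2 ->

2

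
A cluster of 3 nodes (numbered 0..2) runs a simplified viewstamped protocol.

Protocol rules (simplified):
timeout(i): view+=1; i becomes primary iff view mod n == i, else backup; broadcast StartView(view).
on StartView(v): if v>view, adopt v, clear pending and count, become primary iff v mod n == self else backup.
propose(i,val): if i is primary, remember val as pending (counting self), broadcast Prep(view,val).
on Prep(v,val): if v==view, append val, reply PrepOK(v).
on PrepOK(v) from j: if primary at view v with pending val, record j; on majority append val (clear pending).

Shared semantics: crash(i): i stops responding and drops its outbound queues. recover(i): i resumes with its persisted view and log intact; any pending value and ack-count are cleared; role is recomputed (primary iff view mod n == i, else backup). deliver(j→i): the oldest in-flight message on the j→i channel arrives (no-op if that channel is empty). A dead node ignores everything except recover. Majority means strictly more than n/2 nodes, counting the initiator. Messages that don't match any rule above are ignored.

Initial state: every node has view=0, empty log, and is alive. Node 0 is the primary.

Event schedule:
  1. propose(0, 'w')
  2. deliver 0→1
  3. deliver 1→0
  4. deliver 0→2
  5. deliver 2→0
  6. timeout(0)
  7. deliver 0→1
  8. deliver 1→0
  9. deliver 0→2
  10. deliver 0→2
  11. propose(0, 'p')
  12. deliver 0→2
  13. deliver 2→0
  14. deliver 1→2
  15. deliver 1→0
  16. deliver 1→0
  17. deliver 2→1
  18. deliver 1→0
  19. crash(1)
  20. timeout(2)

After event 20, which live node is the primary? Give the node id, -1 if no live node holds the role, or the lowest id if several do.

2

after 1 — propose(0,'w'): ·
after 2 — deliver 0→1: n1:back/v0/[w]
after 3 — deliver 1→0: n0:prim/v0/[w]
after 4 — deliver 0→2: n2:back/v0/[w]
after 5 — deliver 2→0: ·
after 6 — timeout(0): n0:back/v1/[w]
after 7 — deliver 0→1: n1:prim/v1/[w]
after 8 — deliver 1→0: ·
after 9 — deliver 0→2: n2:back/v1/[w]
after 10 — deliver 0→2: ·
after 11 — propose(0,'p'): ·
after 12 — deliver 0→2: ·
after 13 — deliver 2→0: ·
after 14 — deliver 1→2: ·
after 15 — deliver 1→0: ·
after 16 — deliver 1→0: ·
after 17 — deliver 2→1: ·
after 18 — deliver 1→0: ·
after 19 — crash(1): n1:✗prim/v1/[w]
after 20 — timeout(2): n2:prim/v2/[w]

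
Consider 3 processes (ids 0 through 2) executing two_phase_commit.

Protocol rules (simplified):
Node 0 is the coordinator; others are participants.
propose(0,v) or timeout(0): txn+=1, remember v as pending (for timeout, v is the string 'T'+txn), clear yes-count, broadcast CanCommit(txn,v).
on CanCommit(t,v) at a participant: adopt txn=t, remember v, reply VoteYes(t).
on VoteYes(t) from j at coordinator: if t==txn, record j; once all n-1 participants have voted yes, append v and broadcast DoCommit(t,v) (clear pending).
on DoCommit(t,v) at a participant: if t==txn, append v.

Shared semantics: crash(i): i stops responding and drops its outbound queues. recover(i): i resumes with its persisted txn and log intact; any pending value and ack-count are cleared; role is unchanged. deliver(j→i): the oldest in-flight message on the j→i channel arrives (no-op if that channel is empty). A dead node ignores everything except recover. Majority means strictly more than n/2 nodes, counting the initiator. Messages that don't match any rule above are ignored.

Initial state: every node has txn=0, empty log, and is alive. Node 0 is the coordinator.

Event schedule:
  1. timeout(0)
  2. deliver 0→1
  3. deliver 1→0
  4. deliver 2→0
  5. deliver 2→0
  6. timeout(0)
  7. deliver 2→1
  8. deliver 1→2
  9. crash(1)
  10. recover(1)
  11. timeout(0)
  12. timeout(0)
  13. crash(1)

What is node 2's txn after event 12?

after 1 — timeout(0): n0:coor/t1/[-]
after 2 — deliver 0→1: n1:part/t1/[-]
after 3 — deliver 1→0: ·
after 4 — deliver 2→0: ·
after 5 — deliver 2→0: ·
after 6 — timeout(0): n0:coor/t2/[-]
after 7 — deliver 2→1: ·
after 8 — deliver 1→2: ·
after 9 — crash(1): n1:✗part/t1/[-]
after 10 — recover(1): n1:part/t1/[-]
after 11 — timeout(0): n0:coor/t3/[-]
after 12 — timeout(0): n0:coor/t4/[-]

0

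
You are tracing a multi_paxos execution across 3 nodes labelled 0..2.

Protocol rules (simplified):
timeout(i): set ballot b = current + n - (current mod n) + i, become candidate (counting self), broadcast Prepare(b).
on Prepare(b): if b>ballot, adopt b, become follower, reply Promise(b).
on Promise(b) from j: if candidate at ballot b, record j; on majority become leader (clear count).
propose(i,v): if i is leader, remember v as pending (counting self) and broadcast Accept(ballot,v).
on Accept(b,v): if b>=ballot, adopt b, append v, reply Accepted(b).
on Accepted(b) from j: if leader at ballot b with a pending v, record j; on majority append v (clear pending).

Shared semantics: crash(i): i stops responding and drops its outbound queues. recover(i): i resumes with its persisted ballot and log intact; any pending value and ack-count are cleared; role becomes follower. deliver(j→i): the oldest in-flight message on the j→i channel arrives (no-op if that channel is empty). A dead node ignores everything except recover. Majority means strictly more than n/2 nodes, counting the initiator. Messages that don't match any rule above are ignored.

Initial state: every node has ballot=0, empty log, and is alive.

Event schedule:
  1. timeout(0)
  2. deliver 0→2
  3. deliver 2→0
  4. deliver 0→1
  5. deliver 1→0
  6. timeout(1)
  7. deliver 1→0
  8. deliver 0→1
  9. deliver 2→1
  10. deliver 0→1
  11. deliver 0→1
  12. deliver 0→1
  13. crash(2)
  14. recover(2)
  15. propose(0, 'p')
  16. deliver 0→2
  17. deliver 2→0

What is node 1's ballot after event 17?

after 1 — timeout(0): n0:cand/b3/[-]
after 2 — deliver 0→2: n2:foll/b3/[-]
after 3 — deliver 2→0: n0:lead/b3/[-]
after 4 — deliver 0→1: n1:foll/b3/[-]
after 5 — deliver 1→0: ·
after 6 — timeout(1): n1:cand/b7/[-]
after 7 — deliver 1→0: n0:foll/b7/[-]
after 8 — deliver 0→1: n1:lead/b7/[-]
after 9 — deliver 2→1: ·
after 10 — deliver 0→1: ·
after 11 — deliver 0→1: ·
after 12 — deliver 0→1: ·
after 13 — crash(2): n2:✗foll/b3/[-]
after 14 — recover(2): n2:foll/b3/[-]
after 15 — propose(0,'p'): ·
after 16 — deliver 0→2: ·
after 17 — deliver 2→0: ·

7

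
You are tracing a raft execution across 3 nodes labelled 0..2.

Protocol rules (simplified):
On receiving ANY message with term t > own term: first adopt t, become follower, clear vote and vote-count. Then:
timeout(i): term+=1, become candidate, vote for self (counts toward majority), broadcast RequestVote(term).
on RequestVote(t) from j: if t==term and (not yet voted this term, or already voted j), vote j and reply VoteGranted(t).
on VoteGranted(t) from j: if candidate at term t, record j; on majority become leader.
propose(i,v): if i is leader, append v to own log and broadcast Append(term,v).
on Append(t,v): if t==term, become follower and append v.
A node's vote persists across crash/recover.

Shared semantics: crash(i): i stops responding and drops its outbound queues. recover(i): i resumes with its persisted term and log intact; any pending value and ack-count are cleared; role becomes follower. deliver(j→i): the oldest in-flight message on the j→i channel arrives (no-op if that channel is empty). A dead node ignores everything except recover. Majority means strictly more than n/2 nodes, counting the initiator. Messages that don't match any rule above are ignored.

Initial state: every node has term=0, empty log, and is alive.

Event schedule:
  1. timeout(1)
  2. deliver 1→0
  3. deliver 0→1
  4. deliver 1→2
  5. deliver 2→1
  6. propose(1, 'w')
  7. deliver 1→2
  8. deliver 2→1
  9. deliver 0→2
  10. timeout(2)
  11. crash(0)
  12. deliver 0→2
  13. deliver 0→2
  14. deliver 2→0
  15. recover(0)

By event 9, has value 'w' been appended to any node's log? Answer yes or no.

1. timeout(1):  <1:cand t1 ->
2. deliver 1→0:  <0:foll t1 ->
3. deliver 0→1:  <1:lead t1 ->
4. deliver 1→2:  <2:foll t1 ->
5. deliver 2→1:  nop
6. propose(1,'w'):  <1:lead t1 w>
7. deliver 1→2:  <2:foll t1 w>
8. deliver 2→1:  nop
9. deliver 0→2:  nop

yes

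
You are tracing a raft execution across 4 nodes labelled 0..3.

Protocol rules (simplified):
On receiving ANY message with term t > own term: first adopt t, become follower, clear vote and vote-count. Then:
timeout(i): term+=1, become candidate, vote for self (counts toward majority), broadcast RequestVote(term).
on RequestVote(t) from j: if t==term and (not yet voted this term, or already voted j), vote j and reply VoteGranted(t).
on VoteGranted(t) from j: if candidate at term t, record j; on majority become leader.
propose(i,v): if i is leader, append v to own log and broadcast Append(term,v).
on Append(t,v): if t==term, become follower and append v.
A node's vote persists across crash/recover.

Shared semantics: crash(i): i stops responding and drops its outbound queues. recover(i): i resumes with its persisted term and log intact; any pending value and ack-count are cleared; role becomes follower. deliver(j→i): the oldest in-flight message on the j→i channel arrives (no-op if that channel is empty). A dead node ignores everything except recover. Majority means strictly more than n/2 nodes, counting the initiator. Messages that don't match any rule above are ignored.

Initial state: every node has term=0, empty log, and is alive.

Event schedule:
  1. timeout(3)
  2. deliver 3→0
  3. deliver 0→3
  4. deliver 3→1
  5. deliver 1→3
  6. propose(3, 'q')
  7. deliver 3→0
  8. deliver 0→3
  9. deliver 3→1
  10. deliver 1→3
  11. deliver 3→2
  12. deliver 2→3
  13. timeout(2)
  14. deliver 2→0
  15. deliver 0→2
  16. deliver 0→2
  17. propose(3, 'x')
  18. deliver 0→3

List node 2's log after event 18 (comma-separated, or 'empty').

empty

step 1 timeout(3): 3={cand,t=1,log=-}
step 2 deliver 3→0: 0={foll,t=1,log=-}
step 3 deliver 0→3: —
step 4 deliver 3→1: 1={foll,t=1,log=-}
step 5 deliver 1→3: 3={lead,t=1,log=-}
step 6 propose(3,'q'): 3={lead,t=1,log=q}
step 7 deliver 3→0: 0={foll,t=1,log=q}
step 8 deliver 0→3: —
step 9 deliver 3→1: 1={foll,t=1,log=q}
step 10 deliver 1→3: —
step 11 deliver 3→2: 2={foll,t=1,log=-}
step 12 deliver 2→3: —
step 13 timeout(2): 2={cand,t=2,log=-}
step 14 deliver 2→0: 0={foll,t=2,log=q}
step 15 deliver 0→2: —
step 16 deliver 0→2: —
step 17 propose(3,'x'): 3={lead,t=1,log=q,x}
step 18 deliver 0→3: —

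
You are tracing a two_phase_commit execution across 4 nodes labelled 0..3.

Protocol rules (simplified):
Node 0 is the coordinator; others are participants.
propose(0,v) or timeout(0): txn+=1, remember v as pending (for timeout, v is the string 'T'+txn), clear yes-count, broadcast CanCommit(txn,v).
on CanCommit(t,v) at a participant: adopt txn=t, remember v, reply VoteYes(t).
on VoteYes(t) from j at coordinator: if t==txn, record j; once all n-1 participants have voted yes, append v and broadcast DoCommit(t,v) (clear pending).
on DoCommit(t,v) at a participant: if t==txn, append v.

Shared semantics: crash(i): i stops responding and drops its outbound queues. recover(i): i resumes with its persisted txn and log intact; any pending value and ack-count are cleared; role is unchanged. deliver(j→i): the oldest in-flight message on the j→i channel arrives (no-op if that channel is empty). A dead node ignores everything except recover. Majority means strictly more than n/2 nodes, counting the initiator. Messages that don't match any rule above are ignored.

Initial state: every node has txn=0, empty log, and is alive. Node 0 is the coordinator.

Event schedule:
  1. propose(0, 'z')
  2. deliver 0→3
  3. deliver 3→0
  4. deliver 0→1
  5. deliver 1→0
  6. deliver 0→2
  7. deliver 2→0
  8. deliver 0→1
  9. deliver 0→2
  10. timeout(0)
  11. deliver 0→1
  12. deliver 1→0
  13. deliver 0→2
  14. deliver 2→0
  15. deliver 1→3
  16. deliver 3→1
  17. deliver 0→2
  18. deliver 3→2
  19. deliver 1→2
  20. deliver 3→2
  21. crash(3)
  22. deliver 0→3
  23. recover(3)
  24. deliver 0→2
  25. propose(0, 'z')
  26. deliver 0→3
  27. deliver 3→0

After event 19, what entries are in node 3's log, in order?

empty

e1 propose(0,'z'): 0[coor,t=1,-]
e2 deliver 0→3: 3[part,t=1,-]
e3 deliver 3→0: ·
e4 deliver 0→1: 1[part,t=1,-]
e5 deliver 1→0: ·
e6 deliver 0→2: 2[part,t=1,-]
e7 deliver 2→0: 0[coor,t=1,z]
e8 deliver 0→1: 1[part,t=1,z]
e9 deliver 0→2: 2[part,t=1,z]
e10 timeout(0): 0[coor,t=2,z]
e11 deliver 0→1: 1[part,t=2,z]
e12 deliver 1→0: ·
e13 deliver 0→2: 2[part,t=2,z]
e14 deliver 2→0: ·
e15 deliver 1→3: ·
e16 deliver 3→1: ·
e17 deliver 0→2: ·
e18 deliver 3→2: ·
e19 deliver 1→2: ·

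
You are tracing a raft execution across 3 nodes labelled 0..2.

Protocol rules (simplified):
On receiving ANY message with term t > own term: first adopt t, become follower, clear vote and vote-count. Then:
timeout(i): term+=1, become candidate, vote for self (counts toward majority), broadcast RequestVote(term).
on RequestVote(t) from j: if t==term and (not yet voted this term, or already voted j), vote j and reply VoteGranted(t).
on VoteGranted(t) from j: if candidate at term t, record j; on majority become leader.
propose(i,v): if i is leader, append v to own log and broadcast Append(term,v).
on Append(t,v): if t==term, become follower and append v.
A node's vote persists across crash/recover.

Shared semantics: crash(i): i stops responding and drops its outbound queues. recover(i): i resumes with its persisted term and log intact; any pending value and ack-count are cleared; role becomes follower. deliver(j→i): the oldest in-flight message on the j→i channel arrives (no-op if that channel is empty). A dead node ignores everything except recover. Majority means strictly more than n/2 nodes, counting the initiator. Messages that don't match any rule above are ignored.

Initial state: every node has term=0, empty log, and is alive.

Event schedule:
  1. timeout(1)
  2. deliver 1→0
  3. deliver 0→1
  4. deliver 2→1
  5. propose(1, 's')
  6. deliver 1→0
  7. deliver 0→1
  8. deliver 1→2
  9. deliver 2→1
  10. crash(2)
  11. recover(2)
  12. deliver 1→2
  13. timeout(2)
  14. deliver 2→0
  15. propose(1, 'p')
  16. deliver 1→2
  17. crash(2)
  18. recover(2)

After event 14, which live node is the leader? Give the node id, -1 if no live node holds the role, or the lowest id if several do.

e1 timeout(1): 1[cand,t=1,-]
e2 deliver 1→0: 0[foll,t=1,-]
e3 deliver 0→1: 1[lead,t=1,-]
e4 deliver 2→1: ·
e5 propose(1,'s'): 1[lead,t=1,s]
e6 deliver 1→0: 0[foll,t=1,s]
e7 deliver 0→1: ·
e8 deliver 1→2: 2[foll,t=1,-]
e9 deliver 2→1: ·
e10 crash(2): 2[✗foll,t=1,-]
e11 recover(2): 2[foll,t=1,-]
e12 deliver 1→2: 2[foll,t=1,s]
e13 timeout(2): 2[cand,t=2,s]
e14 deliver 2→0: 0[foll,t=2,s]

1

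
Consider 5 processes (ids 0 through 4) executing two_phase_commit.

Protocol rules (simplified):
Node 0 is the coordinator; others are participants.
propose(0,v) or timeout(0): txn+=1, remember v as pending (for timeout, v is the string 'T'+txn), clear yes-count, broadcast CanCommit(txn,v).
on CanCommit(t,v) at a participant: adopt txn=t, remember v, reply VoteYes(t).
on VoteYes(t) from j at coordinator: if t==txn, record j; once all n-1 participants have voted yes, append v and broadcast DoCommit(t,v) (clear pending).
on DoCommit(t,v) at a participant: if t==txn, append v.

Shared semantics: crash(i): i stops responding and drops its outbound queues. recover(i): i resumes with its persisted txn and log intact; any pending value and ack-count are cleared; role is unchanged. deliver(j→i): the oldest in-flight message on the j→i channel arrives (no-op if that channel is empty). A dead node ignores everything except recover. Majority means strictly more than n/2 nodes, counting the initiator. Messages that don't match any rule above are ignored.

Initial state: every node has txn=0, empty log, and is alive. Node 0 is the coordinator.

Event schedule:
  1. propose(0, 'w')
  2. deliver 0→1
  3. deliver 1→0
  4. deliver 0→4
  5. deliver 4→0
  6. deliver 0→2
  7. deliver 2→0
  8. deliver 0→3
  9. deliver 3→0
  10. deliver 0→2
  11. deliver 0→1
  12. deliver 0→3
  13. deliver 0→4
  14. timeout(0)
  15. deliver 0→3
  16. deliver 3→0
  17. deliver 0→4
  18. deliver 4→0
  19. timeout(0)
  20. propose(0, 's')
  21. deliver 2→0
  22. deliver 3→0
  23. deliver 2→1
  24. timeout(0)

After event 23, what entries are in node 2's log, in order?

1. propose(0,'w'):  <0:coor t1 ->
2. deliver 0→1:  <1:part t1 ->
3. deliver 1→0:  nop
4. deliver 0→4:  <4:part t1 ->
5. deliver 4→0:  nop
6. deliver 0→2:  <2:part t1 ->
7. deliver 2→0:  nop
8. deliver 0→3:  <3:part t1 ->
9. deliver 3→0:  <0:coor t1 w>
10. deliver 0→2:  <2:part t1 w>
11. deliver 0→1:  <1:part t1 w>
12. deliver 0→3:  <3:part t1 w>
13. deliver 0→4:  <4:part t1 w>
14. timeout(0):  <0:coor t2 w>
15. deliver 0→3:  <3:part t2 w>
16. deliver 3→0:  nop
17. deliver 0→4:  <4:part t2 w>
18. deliver 4→0:  nop
19. timeout(0):  <0:coor t3 w>
20. propose(0,'s'):  <0:coor t4 w>
21. deliver 2→0:  nop
22. deliver 3→0:  nop
23. deliver 2→1:  nop

w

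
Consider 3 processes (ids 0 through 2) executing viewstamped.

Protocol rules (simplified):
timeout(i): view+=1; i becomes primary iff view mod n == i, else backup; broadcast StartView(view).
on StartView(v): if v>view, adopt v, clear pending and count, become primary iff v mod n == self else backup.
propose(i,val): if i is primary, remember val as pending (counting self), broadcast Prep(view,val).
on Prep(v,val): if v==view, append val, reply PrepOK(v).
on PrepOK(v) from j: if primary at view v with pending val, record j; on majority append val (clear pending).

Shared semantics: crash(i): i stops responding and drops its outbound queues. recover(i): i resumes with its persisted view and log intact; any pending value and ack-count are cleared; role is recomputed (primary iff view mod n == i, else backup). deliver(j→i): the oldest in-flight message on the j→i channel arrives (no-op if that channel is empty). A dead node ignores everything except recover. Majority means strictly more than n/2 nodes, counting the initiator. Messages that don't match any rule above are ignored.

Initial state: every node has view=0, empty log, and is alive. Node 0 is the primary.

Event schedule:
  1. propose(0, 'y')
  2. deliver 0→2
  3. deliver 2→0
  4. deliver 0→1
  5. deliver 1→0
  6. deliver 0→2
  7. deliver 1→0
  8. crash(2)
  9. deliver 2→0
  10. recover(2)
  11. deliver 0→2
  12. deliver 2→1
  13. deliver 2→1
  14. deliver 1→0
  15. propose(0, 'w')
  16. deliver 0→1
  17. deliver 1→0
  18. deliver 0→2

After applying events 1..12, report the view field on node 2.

0

1. propose(0,'y'):  nop
2. deliver 0→2:  <2:back v0 y>
3. deliver 2→0:  <0:prim v0 y>
4. deliver 0→1:  <1:back v0 y>
5. deliver 1→0:  nop
6. deliver 0→2:  nop
7. deliver 1→0:  nop
8. crash(2):  <2:✗back v0 y>
9. deliver 2→0:  nop
10. recover(2):  <2:back v0 y>
11. deliver 0→2:  nop
12. deliver 2→1:  nop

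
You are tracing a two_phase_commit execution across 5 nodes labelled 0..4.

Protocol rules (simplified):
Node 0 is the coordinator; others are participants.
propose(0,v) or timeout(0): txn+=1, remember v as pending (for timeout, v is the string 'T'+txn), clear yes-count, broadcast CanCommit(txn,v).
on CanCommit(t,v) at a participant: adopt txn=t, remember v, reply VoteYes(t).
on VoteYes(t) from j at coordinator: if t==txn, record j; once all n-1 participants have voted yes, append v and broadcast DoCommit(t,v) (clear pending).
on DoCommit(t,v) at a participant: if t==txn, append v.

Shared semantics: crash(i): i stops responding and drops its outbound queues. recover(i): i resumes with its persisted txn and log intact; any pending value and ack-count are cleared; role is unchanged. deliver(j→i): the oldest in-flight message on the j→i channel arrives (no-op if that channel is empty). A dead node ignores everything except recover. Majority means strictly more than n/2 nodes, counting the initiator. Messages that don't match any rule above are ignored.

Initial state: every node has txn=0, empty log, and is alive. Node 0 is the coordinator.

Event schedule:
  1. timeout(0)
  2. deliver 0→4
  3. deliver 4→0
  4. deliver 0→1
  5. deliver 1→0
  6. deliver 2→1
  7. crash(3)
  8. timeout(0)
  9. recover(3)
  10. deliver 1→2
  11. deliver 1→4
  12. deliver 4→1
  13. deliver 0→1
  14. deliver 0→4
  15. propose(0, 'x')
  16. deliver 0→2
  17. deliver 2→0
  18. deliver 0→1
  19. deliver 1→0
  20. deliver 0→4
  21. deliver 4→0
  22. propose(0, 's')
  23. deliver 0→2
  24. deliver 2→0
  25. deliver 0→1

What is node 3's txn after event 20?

1. timeout(0):  <0:coor t1 ->
2. deliver 0→4:  <4:part t1 ->
3. deliver 4→0:  nop
4. deliver 0→1:  <1:part t1 ->
5. deliver 1→0:  nop
6. deliver 2→1:  nop
7. crash(3):  <3:✗part t0 ->
8. timeout(0):  <0:coor t2 ->
9. recover(3):  <3:part t0 ->
10. deliver 1→2:  nop
11. deliver 1→4:  nop
12. deliver 4→1:  nop
13. deliver 0→1:  <1:part t2 ->
14. deliver 0→4:  <4:part t2 ->
15. propose(0,'x'):  <0:coor t3 ->
16. deliver 0→2:  <2:part t1 ->
17. deliver 2→0:  nop
18. deliver 0→1:  <1:part t3 ->
19. deliver 1→0:  nop
20. deliver 0→4:  <4:part t3 ->

0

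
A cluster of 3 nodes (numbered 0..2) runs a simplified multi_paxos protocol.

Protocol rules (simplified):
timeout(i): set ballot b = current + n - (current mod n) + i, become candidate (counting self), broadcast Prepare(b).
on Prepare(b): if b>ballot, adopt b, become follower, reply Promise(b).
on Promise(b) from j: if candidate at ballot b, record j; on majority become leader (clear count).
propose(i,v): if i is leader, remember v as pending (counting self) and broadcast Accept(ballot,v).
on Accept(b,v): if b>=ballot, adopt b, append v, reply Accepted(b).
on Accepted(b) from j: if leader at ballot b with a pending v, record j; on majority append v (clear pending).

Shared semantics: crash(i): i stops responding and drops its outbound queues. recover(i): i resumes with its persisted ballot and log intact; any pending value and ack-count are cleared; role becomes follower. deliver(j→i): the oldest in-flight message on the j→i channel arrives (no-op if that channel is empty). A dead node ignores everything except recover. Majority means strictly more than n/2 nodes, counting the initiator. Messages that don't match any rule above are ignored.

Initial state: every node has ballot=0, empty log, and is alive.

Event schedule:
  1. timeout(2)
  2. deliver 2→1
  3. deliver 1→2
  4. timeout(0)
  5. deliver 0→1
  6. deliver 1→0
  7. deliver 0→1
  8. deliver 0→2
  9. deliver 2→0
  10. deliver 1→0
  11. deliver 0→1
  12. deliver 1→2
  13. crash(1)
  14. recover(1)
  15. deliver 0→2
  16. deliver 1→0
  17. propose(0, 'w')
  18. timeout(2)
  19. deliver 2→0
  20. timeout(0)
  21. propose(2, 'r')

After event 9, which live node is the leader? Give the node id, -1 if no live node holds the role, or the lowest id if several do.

2

[1] timeout(2) → N2(cand b5 [-])
[2] deliver 2→1 → N1(foll b5 [-])
[3] deliver 1→2 → N2(lead b5 [-])
[4] timeout(0) → N0(cand b3 [-])
[5] deliver 0→1 → ∅
[6] deliver 1→0 → ∅
[7] deliver 0→1 → ∅
[8] deliver 0→2 → ∅
[9] deliver 2→0 → N0(foll b5 [-])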